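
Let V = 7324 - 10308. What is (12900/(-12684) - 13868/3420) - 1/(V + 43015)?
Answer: -183492759799/36177415785 ≈ -5.0720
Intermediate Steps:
V = -2984
(12900/(-12684) - 13868/3420) - 1/(V + 43015) = (12900/(-12684) - 13868/3420) - 1/(-2984 + 43015) = (12900*(-1/12684) - 13868*1/3420) - 1/40031 = (-1075/1057 - 3467/855) - 1*1/40031 = -4583744/903735 - 1/40031 = -183492759799/36177415785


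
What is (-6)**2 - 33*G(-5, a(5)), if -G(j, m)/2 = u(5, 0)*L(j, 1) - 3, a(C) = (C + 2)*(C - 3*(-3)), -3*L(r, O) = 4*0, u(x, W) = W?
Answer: -162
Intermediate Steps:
L(r, O) = 0 (L(r, O) = -4*0/3 = -1/3*0 = 0)
a(C) = (2 + C)*(9 + C) (a(C) = (2 + C)*(C + 9) = (2 + C)*(9 + C))
G(j, m) = 6 (G(j, m) = -2*(0*0 - 3) = -2*(0 - 3) = -2*(-3) = 6)
(-6)**2 - 33*G(-5, a(5)) = (-6)**2 - 33*6 = 36 - 198 = -162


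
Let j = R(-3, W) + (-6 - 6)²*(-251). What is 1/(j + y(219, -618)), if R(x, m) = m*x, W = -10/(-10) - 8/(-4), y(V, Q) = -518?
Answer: -1/36671 ≈ -2.7270e-5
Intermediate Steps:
W = 3 (W = -10*(-⅒) - 8*(-¼) = 1 + 2 = 3)
j = -36153 (j = 3*(-3) + (-6 - 6)²*(-251) = -9 + (-12)²*(-251) = -9 + 144*(-251) = -9 - 36144 = -36153)
1/(j + y(219, -618)) = 1/(-36153 - 518) = 1/(-36671) = -1/36671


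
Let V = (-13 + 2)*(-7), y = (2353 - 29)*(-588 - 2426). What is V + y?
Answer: -7004459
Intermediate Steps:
y = -7004536 (y = 2324*(-3014) = -7004536)
V = 77 (V = -11*(-7) = 77)
V + y = 77 - 7004536 = -7004459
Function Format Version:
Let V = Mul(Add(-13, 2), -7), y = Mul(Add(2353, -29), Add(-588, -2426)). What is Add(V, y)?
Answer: -7004459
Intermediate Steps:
y = -7004536 (y = Mul(2324, -3014) = -7004536)
V = 77 (V = Mul(-11, -7) = 77)
Add(V, y) = Add(77, -7004536) = -7004459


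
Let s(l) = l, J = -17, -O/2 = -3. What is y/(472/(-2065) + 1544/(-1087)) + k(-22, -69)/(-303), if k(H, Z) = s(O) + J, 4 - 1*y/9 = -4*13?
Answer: -242051581/792042 ≈ -305.60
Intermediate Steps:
O = 6 (O = -2*(-3) = 6)
y = 504 (y = 36 - (-36)*13 = 36 - 9*(-52) = 36 + 468 = 504)
k(H, Z) = -11 (k(H, Z) = 6 - 17 = -11)
y/(472/(-2065) + 1544/(-1087)) + k(-22, -69)/(-303) = 504/(472/(-2065) + 1544/(-1087)) - 11/(-303) = 504/(472*(-1/2065) + 1544*(-1/1087)) - 11*(-1/303) = 504/(-8/35 - 1544/1087) + 11/303 = 504/(-62736/38045) + 11/303 = 504*(-38045/62736) + 11/303 = -798945/2614 + 11/303 = -242051581/792042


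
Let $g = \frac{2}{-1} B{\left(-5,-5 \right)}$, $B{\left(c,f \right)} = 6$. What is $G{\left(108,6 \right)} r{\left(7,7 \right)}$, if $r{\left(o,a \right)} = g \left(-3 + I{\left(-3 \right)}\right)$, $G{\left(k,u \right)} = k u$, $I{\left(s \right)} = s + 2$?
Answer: $31104$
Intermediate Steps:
$I{\left(s \right)} = 2 + s$
$g = -12$ ($g = \frac{2}{-1} \cdot 6 = 2 \left(-1\right) 6 = \left(-2\right) 6 = -12$)
$r{\left(o,a \right)} = 48$ ($r{\left(o,a \right)} = - 12 \left(-3 + \left(2 - 3\right)\right) = - 12 \left(-3 - 1\right) = \left(-12\right) \left(-4\right) = 48$)
$G{\left(108,6 \right)} r{\left(7,7 \right)} = 108 \cdot 6 \cdot 48 = 648 \cdot 48 = 31104$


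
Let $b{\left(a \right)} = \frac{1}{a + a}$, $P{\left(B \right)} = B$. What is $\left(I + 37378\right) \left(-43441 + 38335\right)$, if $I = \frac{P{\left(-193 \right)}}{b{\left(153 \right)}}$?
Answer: $110698080$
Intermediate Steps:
$b{\left(a \right)} = \frac{1}{2 a}$
$I = -59058$ ($I = - \frac{193}{\frac{1}{2} \cdot \frac{1}{153}} = - 193 \frac{1}{\frac{1}{306}} = \left(-193\right) 306 = -59058$)
$\left(I + 37378\right) \left(-43441 + 38335\right) = \left(-59058 + 37378\right) \left(-43441 + 38335\right) = \left(-21680\right) \left(-5106\right) = 110698080$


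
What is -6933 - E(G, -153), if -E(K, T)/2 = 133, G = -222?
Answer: -6667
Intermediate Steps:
E(K, T) = -266 (E(K, T) = -2*133 = -266)
-6933 - E(G, -153) = -6933 - 1*(-266) = -6933 + 266 = -6667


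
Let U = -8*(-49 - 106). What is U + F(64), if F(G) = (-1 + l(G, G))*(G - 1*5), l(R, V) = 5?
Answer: 1476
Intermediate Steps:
U = 1240 (U = -8*(-155) = 1240)
F(G) = -20 + 4*G (F(G) = (-1 + 5)*(G - 1*5) = 4*(G - 5) = 4*(-5 + G) = -20 + 4*G)
U + F(64) = 1240 + (-20 + 4*64) = 1240 + (-20 + 256) = 1240 + 236 = 1476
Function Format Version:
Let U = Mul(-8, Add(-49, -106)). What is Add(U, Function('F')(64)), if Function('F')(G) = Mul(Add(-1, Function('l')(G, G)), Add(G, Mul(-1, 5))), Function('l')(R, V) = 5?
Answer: 1476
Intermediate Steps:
U = 1240 (U = Mul(-8, -155) = 1240)
Function('F')(G) = Add(-20, Mul(4, G)) (Function('F')(G) = Mul(Add(-1, 5), Add(G, Mul(-1, 5))) = Mul(4, Add(G, -5)) = Mul(4, Add(-5, G)) = Add(-20, Mul(4, G)))
Add(U, Function('F')(64)) = Add(1240, Add(-20, Mul(4, 64))) = Add(1240, Add(-20, 256)) = Add(1240, 236) = 1476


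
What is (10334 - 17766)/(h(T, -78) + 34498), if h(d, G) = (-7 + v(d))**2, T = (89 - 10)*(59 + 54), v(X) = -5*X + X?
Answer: -7432/1275595723 ≈ -5.8263e-6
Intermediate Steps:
v(X) = -4*X
T = 8927 (T = 79*113 = 8927)
h(d, G) = (-7 - 4*d)**2
(10334 - 17766)/(h(T, -78) + 34498) = (10334 - 17766)/((7 + 4*8927)**2 + 34498) = -7432/((7 + 35708)**2 + 34498) = -7432/(35715**2 + 34498) = -7432/(1275561225 + 34498) = -7432/1275595723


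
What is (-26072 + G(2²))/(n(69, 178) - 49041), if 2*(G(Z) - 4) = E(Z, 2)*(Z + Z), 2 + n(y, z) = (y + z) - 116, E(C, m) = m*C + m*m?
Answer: 6505/12228 ≈ 0.53198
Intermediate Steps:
E(C, m) = m² + C*m (E(C, m) = C*m + m² = m² + C*m)
n(y, z) = -118 + y + z (n(y, z) = -2 + ((y + z) - 116) = -2 + (-116 + y + z) = -118 + y + z)
G(Z) = 4 + Z*(4 + 2*Z) (G(Z) = 4 + ((2*(Z + 2))*(Z + Z))/2 = 4 + ((2*(2 + Z))*(2*Z))/2 = 4 + ((4 + 2*Z)*(2*Z))/2 = 4 + (2*Z*(4 + 2*Z))/2 = 4 + Z*(4 + 2*Z))
(-26072 + G(2²))/(n(69, 178) - 49041) = (-26072 + (4 + 2*2²*(2 + 2²)))/((-118 + 69 + 178) - 49041) = (-26072 + (4 + 2*4*(2 + 4)))/(129 - 49041) = (-26072 + (4 + 2*4*6))/(-48912) = (-26072 + (4 + 48))*(-1/48912) = (-26072 + 52)*(-1/48912) = -26020*(-1/48912) = 6505/12228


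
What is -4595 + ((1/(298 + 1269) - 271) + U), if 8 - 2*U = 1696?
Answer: -8947569/1567 ≈ -5710.0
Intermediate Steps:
U = -844 (U = 4 - 1/2*1696 = 4 - 848 = -844)
-4595 + ((1/(298 + 1269) - 271) + U) = -4595 + ((1/(298 + 1269) - 271) - 844) = -4595 + ((1/1567 - 271) - 844) = -4595 + (-424656/1567 - 844) = -4595 - 1747204/1567 = -8947569/1567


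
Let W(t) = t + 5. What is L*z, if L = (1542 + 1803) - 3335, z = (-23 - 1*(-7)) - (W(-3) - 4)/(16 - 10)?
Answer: -470/3 ≈ -156.67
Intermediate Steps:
W(t) = 5 + t
z = -47/3 (z = (-23 - 1*(-7)) - ((5 - 3) - 4)/(16 - 10) = (-23 + 7) - (2 - 4)/6 = -16 - (-2)/6 = -16 - 1*(-⅓) = -16 + ⅓ = -47/3 ≈ -15.667)
L = 10 (L = 3345 - 3335 = 10)
L*z = 10*(-47/3) = -470/3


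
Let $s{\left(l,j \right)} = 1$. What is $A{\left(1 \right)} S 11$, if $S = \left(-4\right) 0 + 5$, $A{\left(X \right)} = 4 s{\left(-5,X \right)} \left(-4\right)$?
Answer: $-880$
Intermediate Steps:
$A{\left(X \right)} = -16$ ($A{\left(X \right)} = 4 \cdot 1 \left(-4\right) = 4 \left(-4\right) = -16$)
$S = 5$ ($S = 0 + 5 = 5$)
$A{\left(1 \right)} S 11 = \left(-16\right) 5 \cdot 11 = \left(-80\right) 11 = -880$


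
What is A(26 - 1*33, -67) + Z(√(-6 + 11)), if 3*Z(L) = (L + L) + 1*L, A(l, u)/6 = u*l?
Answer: 2814 + √5 ≈ 2816.2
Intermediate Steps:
A(l, u) = 6*l*u (A(l, u) = 6*(u*l) = 6*(l*u) = 6*l*u)
Z(L) = L (Z(L) = ((L + L) + 1*L)/3 = (2*L + L)/3 = (3*L)/3 = L)
A(26 - 1*33, -67) + Z(√(-6 + 11)) = 6*(26 - 1*33)*(-67) + √(-6 + 11) = 6*(26 - 33)*(-67) + √5 = 6*(-7)*(-67) + √5 = 2814 + √5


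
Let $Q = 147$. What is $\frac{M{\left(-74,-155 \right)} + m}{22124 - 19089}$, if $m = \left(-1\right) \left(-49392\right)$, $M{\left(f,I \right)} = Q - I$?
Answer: $\frac{49694}{3035} \approx 16.374$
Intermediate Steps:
$M{\left(f,I \right)} = 147 - I$
$m = 49392$
$\frac{M{\left(-74,-155 \right)} + m}{22124 - 19089} = \frac{\left(147 - -155\right) + 49392}{22124 - 19089} = \frac{\left(147 + 155\right) + 49392}{3035} = \left(302 + 49392\right) \frac{1}{3035} = 49694 \cdot \frac{1}{3035} = \frac{49694}{3035}$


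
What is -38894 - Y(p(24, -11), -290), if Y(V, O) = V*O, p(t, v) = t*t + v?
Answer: 124956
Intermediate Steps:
p(t, v) = v + t**2 (p(t, v) = t**2 + v = v + t**2)
Y(V, O) = O*V
-38894 - Y(p(24, -11), -290) = -38894 - (-290)*(-11 + 24**2) = -38894 - (-290)*(-11 + 576) = -38894 - (-290)*565 = -38894 - 1*(-163850) = -38894 + 163850 = 124956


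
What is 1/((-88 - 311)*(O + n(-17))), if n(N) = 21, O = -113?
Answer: 1/36708 ≈ 2.7242e-5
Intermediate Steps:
1/((-88 - 311)*(O + n(-17))) = 1/((-88 - 311)*(-113 + 21)) = 1/(-399*(-92)) = 1/36708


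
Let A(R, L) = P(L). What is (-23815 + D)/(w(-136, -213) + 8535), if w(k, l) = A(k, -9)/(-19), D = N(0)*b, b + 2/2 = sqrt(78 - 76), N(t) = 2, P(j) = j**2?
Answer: -150841/54028 + 19*sqrt(2)/81042 ≈ -2.7916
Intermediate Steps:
A(R, L) = L**2
b = -1 + sqrt(2) (b = -1 + sqrt(78 - 76) = -1 + sqrt(2) ≈ 0.41421)
D = -2 + 2*sqrt(2) (D = 2*(-1 + sqrt(2)) = -2 + 2*sqrt(2) ≈ 0.82843)
w(k, l) = -81/19 (w(k, l) = (-9)**2/(-19) = 81*(-1/19) = -81/19)
(-23815 + D)/(w(-136, -213) + 8535) = (-23815 + (-2 + 2*sqrt(2)))/(-81/19 + 8535) = (-23817 + 2*sqrt(2))/(162084/19) = (-23817 + 2*sqrt(2))*(19/162084) = -150841/54028 + 19*sqrt(2)/81042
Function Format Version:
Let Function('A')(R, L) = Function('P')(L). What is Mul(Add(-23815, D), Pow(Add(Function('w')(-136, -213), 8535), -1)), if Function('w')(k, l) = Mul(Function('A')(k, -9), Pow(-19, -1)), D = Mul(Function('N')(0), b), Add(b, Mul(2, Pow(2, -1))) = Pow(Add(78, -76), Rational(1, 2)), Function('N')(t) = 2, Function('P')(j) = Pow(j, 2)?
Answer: Add(Rational(-150841, 54028), Mul(Rational(19, 81042), Pow(2, Rational(1, 2)))) ≈ -2.7916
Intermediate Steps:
Function('A')(R, L) = Pow(L, 2)
b = Add(-1, Pow(2, Rational(1, 2))) (b = Add(-1, Pow(Add(78, -76), Rational(1, 2))) = Add(-1, Pow(2, Rational(1, 2))) ≈ 0.41421)
D = Add(-2, Mul(2, Pow(2, Rational(1, 2)))) (D = Mul(2, Add(-1, Pow(2, Rational(1, 2)))) = Add(-2, Mul(2, Pow(2, Rational(1, 2)))) ≈ 0.82843)
Function('w')(k, l) = Rational(-81, 19) (Function('w')(k, l) = Mul(Pow(-9, 2), Pow(-19, -1)) = Mul(81, Rational(-1, 19)) = Rational(-81, 19))
Mul(Add(-23815, D), Pow(Add(Function('w')(-136, -213), 8535), -1)) = Mul(Add(-23815, Add(-2, Mul(2, Pow(2, Rational(1, 2))))), Pow(Add(Rational(-81, 19), 8535), -1)) = Mul(Add(-23817, Mul(2, Pow(2, Rational(1, 2)))), Pow(Rational(162084, 19), -1)) = Mul(Add(-23817, Mul(2, Pow(2, Rational(1, 2)))), Rational(19, 162084)) = Add(Rational(-150841, 54028), Mul(Rational(19, 81042), Pow(2, Rational(1, 2))))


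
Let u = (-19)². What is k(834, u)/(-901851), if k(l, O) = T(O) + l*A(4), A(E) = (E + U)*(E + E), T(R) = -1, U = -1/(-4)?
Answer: -28355/901851 ≈ -0.031441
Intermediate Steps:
U = ¼ (U = -1*(-¼) = ¼ ≈ 0.25000)
u = 361
A(E) = 2*E*(¼ + E) (A(E) = (E + ¼)*(E + E) = (¼ + E)*(2*E) = 2*E*(¼ + E))
k(l, O) = -1 + 34*l (k(l, O) = -1 + l*((½)*4*(1 + 4*4)) = -1 + l*((½)*4*(1 + 16)) = -1 + l*((½)*4*17) = -1 + l*34 = -1 + 34*l)
k(834, u)/(-901851) = (-1 + 34*834)/(-901851) = (-1 + 28356)*(-1/901851) = 28355*(-1/901851) = -28355/901851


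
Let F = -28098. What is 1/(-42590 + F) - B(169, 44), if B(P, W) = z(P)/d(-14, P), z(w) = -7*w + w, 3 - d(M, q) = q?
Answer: -35838899/5867104 ≈ -6.1084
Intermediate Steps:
d(M, q) = 3 - q
z(w) = -6*w
B(P, W) = -6*P/(3 - P) (B(P, W) = (-6*P)/(3 - P) = -6*P/(3 - P))
1/(-42590 + F) - B(169, 44) = 1/(-42590 - 28098) - 6*169/(-3 + 169) = 1/(-70688) - 6*169/166 = -1/70688 - 6*169/166 = -1/70688 - 1*507/83 = -1/70688 - 507/83 = -35838899/5867104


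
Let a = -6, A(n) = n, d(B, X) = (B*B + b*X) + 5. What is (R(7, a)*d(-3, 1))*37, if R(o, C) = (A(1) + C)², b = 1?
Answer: 13875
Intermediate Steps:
d(B, X) = 5 + X + B² (d(B, X) = (B*B + 1*X) + 5 = (B² + X) + 5 = (X + B²) + 5 = 5 + X + B²)
R(o, C) = (1 + C)²
(R(7, a)*d(-3, 1))*37 = ((1 - 6)²*(5 + 1 + (-3)²))*37 = ((-5)²*(5 + 1 + 9))*37 = (25*15)*37 = 375*37 = 13875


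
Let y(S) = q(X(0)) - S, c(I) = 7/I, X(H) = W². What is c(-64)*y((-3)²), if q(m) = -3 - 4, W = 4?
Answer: 7/4 ≈ 1.7500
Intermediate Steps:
X(H) = 16 (X(H) = 4² = 16)
q(m) = -7
y(S) = -7 - S
c(-64)*y((-3)²) = (7/(-64))*(-7 - 1*(-3)²) = (7*(-1/64))*(-7 - 1*9) = -7*(-7 - 9)/64 = -7/64*(-16) = 7/4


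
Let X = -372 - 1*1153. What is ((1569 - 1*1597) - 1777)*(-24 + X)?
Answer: 2795945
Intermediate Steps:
X = -1525 (X = -372 - 1153 = -1525)
((1569 - 1*1597) - 1777)*(-24 + X) = ((1569 - 1*1597) - 1777)*(-24 - 1525) = ((1569 - 1597) - 1777)*(-1549) = (-28 - 1777)*(-1549) = -1805*(-1549) = 2795945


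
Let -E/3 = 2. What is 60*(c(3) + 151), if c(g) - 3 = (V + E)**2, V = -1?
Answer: 12180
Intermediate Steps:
E = -6 (E = -3*2 = -6)
c(g) = 52 (c(g) = 3 + (-1 - 6)**2 = 3 + (-7)**2 = 3 + 49 = 52)
60*(c(3) + 151) = 60*(52 + 151) = 60*203 = 12180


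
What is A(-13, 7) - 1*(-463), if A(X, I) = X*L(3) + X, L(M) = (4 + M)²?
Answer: -187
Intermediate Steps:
A(X, I) = 50*X (A(X, I) = X*(4 + 3)² + X = X*7² + X = X*49 + X = 49*X + X = 50*X)
A(-13, 7) - 1*(-463) = 50*(-13) - 1*(-463) = -650 + 463 = -187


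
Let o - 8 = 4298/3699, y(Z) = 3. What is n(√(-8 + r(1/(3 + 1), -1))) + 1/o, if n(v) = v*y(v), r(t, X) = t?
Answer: 3699/33890 + 3*I*√31/2 ≈ 0.10915 + 8.3517*I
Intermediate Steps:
o = 33890/3699 (o = 8 + 4298/3699 = 33890/3699 ≈ 9.1619)
n(v) = 3*v (n(v) = v*3 = 3*v)
n(√(-8 + r(1/(3 + 1), -1))) + 1/o = 3*√(-8 + 1/(3 + 1)) + 1/(33890/3699) = 3*√(-8 + 1/4) + 3699/33890 = 3*√(-8 + ¼) + 3699/33890 = 3*√(-31/4) + 3699/33890 = 3*(I*√31/2) + 3699/33890 = 3*I*√31/2 + 3699/33890 = 3699/33890 + 3*I*√31/2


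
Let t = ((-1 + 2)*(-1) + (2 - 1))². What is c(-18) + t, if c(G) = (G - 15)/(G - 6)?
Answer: 11/8 ≈ 1.3750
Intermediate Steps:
c(G) = (-15 + G)/(-6 + G)
t = 0 (t = (1*(-1) + 1)² = (-1 + 1)² = 0² = 0)
c(-18) + t = (-15 - 18)/(-6 - 18) + 0 = -33/(-24) + 0 = -1/24*(-33) + 0 = 11/8 + 0 = 11/8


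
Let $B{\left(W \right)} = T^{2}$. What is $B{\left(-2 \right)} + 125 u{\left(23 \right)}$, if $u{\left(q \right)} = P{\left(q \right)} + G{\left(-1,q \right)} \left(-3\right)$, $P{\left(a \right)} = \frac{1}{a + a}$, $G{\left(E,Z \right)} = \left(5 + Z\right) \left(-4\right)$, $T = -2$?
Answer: $\frac{1932309}{46} \approx 42007.0$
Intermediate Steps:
$G{\left(E,Z \right)} = -20 - 4 Z$
$P{\left(a \right)} = \frac{1}{2 a}$
$u{\left(q \right)} = 60 + \frac{1}{2 q} + 12 q$ ($u{\left(q \right)} = \frac{1}{2 q} + \left(-20 - 4 q\right) \left(-3\right) = \frac{1}{2 q} + \left(60 + 12 q\right) = 60 + \frac{1}{2 q} + 12 q$)
$B{\left(W \right)} = 4$ ($B{\left(W \right)} = \left(-2\right)^{2} = 4$)
$B{\left(-2 \right)} + 125 u{\left(23 \right)} = 4 + 125 \left(60 + \frac{1}{2 \cdot 23} + 12 \cdot 23\right) = 4 + 125 \left(60 + \frac{1}{2} \cdot \frac{1}{23} + 276\right) = 4 + 125 \left(60 + \frac{1}{46} + 276\right) = 4 + 125 \cdot \frac{15457}{46} = 4 + \frac{1932125}{46} = \frac{1932309}{46}$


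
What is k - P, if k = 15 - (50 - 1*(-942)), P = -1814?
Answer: 837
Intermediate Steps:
k = -977 (k = 15 - (50 + 942) = 15 - 1*992 = 15 - 992 = -977)
k - P = -977 - 1*(-1814) = -977 + 1814 = 837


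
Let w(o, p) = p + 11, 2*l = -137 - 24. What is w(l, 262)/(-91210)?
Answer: -39/13030 ≈ -0.0029931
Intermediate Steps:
l = -161/2 (l = (-137 - 24)/2 = (½)*(-161) = -161/2 ≈ -80.500)
w(o, p) = 11 + p
w(l, 262)/(-91210) = (11 + 262)/(-91210) = 273*(-1/91210) = -39/13030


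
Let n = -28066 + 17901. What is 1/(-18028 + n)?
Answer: -1/28193 ≈ -3.5470e-5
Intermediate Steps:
n = -10165
1/(-18028 + n) = 1/(-18028 - 10165) = 1/(-28193) = -1/28193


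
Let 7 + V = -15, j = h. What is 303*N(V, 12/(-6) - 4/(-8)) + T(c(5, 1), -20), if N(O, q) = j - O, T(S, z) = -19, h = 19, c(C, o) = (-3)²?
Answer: 12404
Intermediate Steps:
c(C, o) = 9
j = 19
V = -22 (V = -7 - 15 = -22)
N(O, q) = 19 - O
303*N(V, 12/(-6) - 4/(-8)) + T(c(5, 1), -20) = 303*(19 - 1*(-22)) - 19 = 303*(19 + 22) - 19 = 303*41 - 19 = 12423 - 19 = 12404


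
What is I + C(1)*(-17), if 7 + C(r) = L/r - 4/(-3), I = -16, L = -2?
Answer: 343/3 ≈ 114.33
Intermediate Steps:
C(r) = -17/3 - 2/r (C(r) = -7 + (-2/r - 4/(-3)) = -7 + (-2/r - 4*(-⅓)) = -7 + (-2/r + 4/3) = -7 + (4/3 - 2/r) = -17/3 - 2/r)
I + C(1)*(-17) = -16 + (-17/3 - 2/1)*(-17) = -16 + (-17/3 - 2*1)*(-17) = -16 + (-17/3 - 2)*(-17) = -16 - 23/3*(-17) = -16 + 391/3 = 343/3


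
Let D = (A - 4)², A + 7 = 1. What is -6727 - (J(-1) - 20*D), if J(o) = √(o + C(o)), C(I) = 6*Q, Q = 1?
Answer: -4727 - √5 ≈ -4729.2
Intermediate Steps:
A = -6 (A = -7 + 1 = -6)
D = 100 (D = (-6 - 4)² = (-10)² = 100)
C(I) = 6 (C(I) = 6*1 = 6)
J(o) = √(6 + o) (J(o) = √(o + 6) = √(6 + o))
-6727 - (J(-1) - 20*D) = -6727 - (√(6 - 1) - 20*100) = -6727 - (√5 - 2000) = -6727 - (-2000 + √5) = -6727 + (2000 - √5) = -4727 - √5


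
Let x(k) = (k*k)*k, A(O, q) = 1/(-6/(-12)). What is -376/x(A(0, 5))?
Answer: -47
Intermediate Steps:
A(O, q) = 2 (A(O, q) = 1/(-6*(-1/12)) = 1/(1/2) = 2)
x(k) = k**3 (x(k) = k**2*k = k**3)
-376/x(A(0, 5)) = -376/(2**3) = -376/8 = -376*1/8 = -47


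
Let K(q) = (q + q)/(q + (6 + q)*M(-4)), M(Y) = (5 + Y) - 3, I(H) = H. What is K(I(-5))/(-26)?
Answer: -5/91 ≈ -0.054945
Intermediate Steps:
M(Y) = 2 + Y
K(q) = 2*q/(-12 - q) (K(q) = (q + q)/(q + (6 + q)*(2 - 4)) = (2*q)/(q + (6 + q)*(-2)) = (2*q)/(q + (-12 - 2*q)) = (2*q)/(-12 - q) = 2*q/(-12 - q))
K(I(-5))/(-26) = (2*(-5)/(-12 - 1*(-5)))/(-26) = (2*(-5)/(-12 + 5))*(-1/26) = (2*(-5)/(-7))*(-1/26) = (2*(-5)*(-⅐))*(-1/26) = (10/7)*(-1/26) = -5/91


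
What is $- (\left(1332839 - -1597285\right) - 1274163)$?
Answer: $-1655961$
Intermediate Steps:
$- (\left(1332839 - -1597285\right) - 1274163) = - (\left(1332839 + 1597285\right) - 1274163) = - (2930124 - 1274163) = \left(-1\right) 1655961 = -1655961$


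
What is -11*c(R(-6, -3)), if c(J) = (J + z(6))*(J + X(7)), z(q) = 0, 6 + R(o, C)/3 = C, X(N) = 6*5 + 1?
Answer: 1188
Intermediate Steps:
X(N) = 31 (X(N) = 30 + 1 = 31)
R(o, C) = -18 + 3*C
c(J) = J*(31 + J) (c(J) = (J + 0)*(J + 31) = J*(31 + J))
-11*c(R(-6, -3)) = -11*(-18 + 3*(-3))*(31 + (-18 + 3*(-3))) = -11*(-18 - 9)*(31 + (-18 - 9)) = -(-297)*(31 - 27) = -(-297)*4 = -11*(-108) = 1188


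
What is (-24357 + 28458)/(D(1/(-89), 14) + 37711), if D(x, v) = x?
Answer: 364989/3356278 ≈ 0.10875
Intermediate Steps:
(-24357 + 28458)/(D(1/(-89), 14) + 37711) = (-24357 + 28458)/(1/(-89) + 37711) = 4101/(-1/89 + 37711) = 4101/(3356278/89) = 4101*(89/3356278) = 364989/3356278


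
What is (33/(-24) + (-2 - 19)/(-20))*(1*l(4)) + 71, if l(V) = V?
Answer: 697/10 ≈ 69.700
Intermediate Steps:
(33/(-24) + (-2 - 19)/(-20))*(1*l(4)) + 71 = (33/(-24) + (-2 - 19)/(-20))*(1*4) + 71 = (33*(-1/24) - 21*(-1/20))*4 + 71 = (-11/8 + 21/20)*4 + 71 = -13/40*4 + 71 = -13/10 + 71 = 697/10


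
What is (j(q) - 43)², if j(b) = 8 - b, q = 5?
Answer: 1600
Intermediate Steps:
(j(q) - 43)² = ((8 - 1*5) - 43)² = ((8 - 5) - 43)² = (3 - 43)² = (-40)² = 1600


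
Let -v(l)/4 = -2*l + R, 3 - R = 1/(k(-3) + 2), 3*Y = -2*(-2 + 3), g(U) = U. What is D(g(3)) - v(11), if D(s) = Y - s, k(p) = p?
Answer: -227/3 ≈ -75.667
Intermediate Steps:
Y = -2/3 (Y = (-2*(-2 + 3))/3 = (-2*1)/3 = (1/3)*(-2) = -2/3 ≈ -0.66667)
R = 4 (R = 3 - 1/(-3 + 2) = 3 - 1/(-1) = 3 - 1*(-1) = 3 + 1 = 4)
D(s) = -2/3 - s
v(l) = -16 + 8*l (v(l) = -4*(-2*l + 4) = -4*(4 - 2*l) = -16 + 8*l)
D(g(3)) - v(11) = (-2/3 - 1*3) - (-16 + 8*11) = (-2/3 - 3) - (-16 + 88) = -11/3 - 1*72 = -11/3 - 72 = -227/3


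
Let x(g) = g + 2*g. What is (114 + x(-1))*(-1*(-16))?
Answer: 1776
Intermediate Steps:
x(g) = 3*g
(114 + x(-1))*(-1*(-16)) = (114 + 3*(-1))*(-1*(-16)) = (114 - 3)*16 = 111*16 = 1776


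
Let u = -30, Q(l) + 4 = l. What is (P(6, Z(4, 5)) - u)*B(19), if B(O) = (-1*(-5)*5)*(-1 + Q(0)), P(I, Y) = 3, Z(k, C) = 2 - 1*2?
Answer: -4125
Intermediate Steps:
Z(k, C) = 0 (Z(k, C) = 2 - 2 = 0)
Q(l) = -4 + l
B(O) = -125 (B(O) = (-1*(-5)*5)*(-1 + (-4 + 0)) = (5*5)*(-1 - 4) = 25*(-5) = -125)
(P(6, Z(4, 5)) - u)*B(19) = (3 - 1*(-30))*(-125) = (3 + 30)*(-125) = 33*(-125) = -4125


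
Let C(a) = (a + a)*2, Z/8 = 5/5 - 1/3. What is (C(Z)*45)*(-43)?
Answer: -41280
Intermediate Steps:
Z = 16/3 (Z = 8*(5/5 - 1/3) = 8*(5*(⅕) - 1*⅓) = 8*(1 - ⅓) = 8*(⅔) = 16/3 ≈ 5.3333)
C(a) = 4*a (C(a) = (2*a)*2 = 4*a)
(C(Z)*45)*(-43) = ((4*(16/3))*45)*(-43) = ((64/3)*45)*(-43) = 960*(-43) = -41280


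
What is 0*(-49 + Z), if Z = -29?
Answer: 0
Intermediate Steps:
0*(-49 + Z) = 0*(-49 - 29) = 0*(-78) = 0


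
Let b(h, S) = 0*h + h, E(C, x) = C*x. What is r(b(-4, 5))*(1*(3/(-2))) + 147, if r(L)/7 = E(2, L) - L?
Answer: 189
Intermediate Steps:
b(h, S) = h (b(h, S) = 0 + h = h)
r(L) = 7*L (r(L) = 7*(2*L - L) = 7*L)
r(b(-4, 5))*(1*(3/(-2))) + 147 = (7*(-4))*(1*(3/(-2))) + 147 = -28*3*(-½) + 147 = -28*(-3)/2 + 147 = -28*(-3/2) + 147 = 42 + 147 = 189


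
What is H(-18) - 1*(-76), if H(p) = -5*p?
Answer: 166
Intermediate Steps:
H(-18) - 1*(-76) = -5*(-18) - 1*(-76) = 90 + 76 = 166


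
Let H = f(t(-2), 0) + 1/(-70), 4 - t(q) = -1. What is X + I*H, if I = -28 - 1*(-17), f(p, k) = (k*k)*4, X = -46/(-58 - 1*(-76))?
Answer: -1511/630 ≈ -2.3984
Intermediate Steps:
X = -23/9 (X = -46/(-58 + 76) = -46/18 = -46*1/18 = -23/9 ≈ -2.5556)
t(q) = 5 (t(q) = 4 - 1*(-1) = 4 + 1 = 5)
f(p, k) = 4*k² (f(p, k) = k²*4 = 4*k²)
I = -11 (I = -28 + 17 = -11)
H = -1/70 (H = 4*0² + 1/(-70) = 4*0 + 1*(-1/70) = 0 - 1/70 = -1/70 ≈ -0.014286)
X + I*H = -23/9 - 11*(-1/70) = -23/9 + 11/70 = -1511/630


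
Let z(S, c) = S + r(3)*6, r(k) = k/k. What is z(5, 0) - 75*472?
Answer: -35389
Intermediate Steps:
r(k) = 1
z(S, c) = 6 + S (z(S, c) = S + 1*6 = S + 6 = 6 + S)
z(5, 0) - 75*472 = (6 + 5) - 75*472 = 11 - 35400 = -35389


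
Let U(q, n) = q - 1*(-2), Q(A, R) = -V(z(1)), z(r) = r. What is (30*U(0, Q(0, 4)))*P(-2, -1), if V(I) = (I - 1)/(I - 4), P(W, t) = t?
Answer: -60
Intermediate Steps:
V(I) = (-1 + I)/(-4 + I)
Q(A, R) = 0 (Q(A, R) = -(-1 + 1)/(-4 + 1) = -0/(-3) = -(-1)*0/3 = -1*0 = 0)
U(q, n) = 2 + q (U(q, n) = q + 2 = 2 + q)
(30*U(0, Q(0, 4)))*P(-2, -1) = (30*(2 + 0))*(-1) = (30*2)*(-1) = 60*(-1) = -60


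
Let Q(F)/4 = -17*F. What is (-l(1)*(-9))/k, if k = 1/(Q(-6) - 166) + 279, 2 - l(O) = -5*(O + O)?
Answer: 26136/67519 ≈ 0.38709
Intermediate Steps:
Q(F) = -68*F (Q(F) = 4*(-17*F) = -68*F)
l(O) = 2 + 10*O (l(O) = 2 - (-5)*(O + O) = 2 - (-5)*2*O = 2 - (-10)*O = 2 + 10*O)
k = 67519/242 (k = 1/(-68*(-6) - 166) + 279 = 1/(408 - 166) + 279 = 1/242 + 279 = 67519/242 ≈ 279.00)
(-l(1)*(-9))/k = (-(2 + 10*1)*(-9))/(67519/242) = (-(2 + 10)*(-9))*(242/67519) = (-1*12*(-9))*(242/67519) = -12*(-9)*(242/67519) = 108*(242/67519) = 26136/67519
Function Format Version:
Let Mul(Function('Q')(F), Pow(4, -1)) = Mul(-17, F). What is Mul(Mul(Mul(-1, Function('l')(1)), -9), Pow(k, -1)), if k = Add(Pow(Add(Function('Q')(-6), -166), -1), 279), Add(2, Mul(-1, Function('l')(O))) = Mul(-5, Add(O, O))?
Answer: Rational(26136, 67519) ≈ 0.38709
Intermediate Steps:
Function('Q')(F) = Mul(-68, F) (Function('Q')(F) = Mul(4, Mul(-17, F)) = Mul(-68, F))
Function('l')(O) = Add(2, Mul(10, O)) (Function('l')(O) = Add(2, Mul(-1, Mul(-5, Add(O, O)))) = Add(2, Mul(-1, Mul(-5, Mul(2, O)))) = Add(2, Mul(-1, Mul(-10, O))) = Add(2, Mul(10, O)))
k = Rational(67519, 242) (k = Add(Pow(Add(Mul(-68, -6), -166), -1), 279) = Add(Pow(Add(408, -166), -1), 279) = Add(Pow(242, -1), 279) = Add(Rational(1, 242), 279) = Rational(67519, 242) ≈ 279.00)
Mul(Mul(Mul(-1, Function('l')(1)), -9), Pow(k, -1)) = Mul(Mul(Mul(-1, Add(2, Mul(10, 1))), -9), Pow(Rational(67519, 242), -1)) = Mul(Mul(Mul(-1, Add(2, 10)), -9), Rational(242, 67519)) = Mul(Mul(Mul(-1, 12), -9), Rational(242, 67519)) = Mul(Mul(-12, -9), Rational(242, 67519)) = Mul(108, Rational(242, 67519)) = Rational(26136, 67519)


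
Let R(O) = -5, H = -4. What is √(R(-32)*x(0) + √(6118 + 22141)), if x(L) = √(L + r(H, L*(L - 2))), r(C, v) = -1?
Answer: √(√28259 - 5*I) ≈ 12.967 - 0.1928*I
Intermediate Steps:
x(L) = √(-1 + L) (x(L) = √(L - 1) = √(-1 + L))
√(R(-32)*x(0) + √(6118 + 22141)) = √(-5*√(-1 + 0) + √(6118 + 22141)) = √(-5*I + √28259) = √(√28259 - 5*I)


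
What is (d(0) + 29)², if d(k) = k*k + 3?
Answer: 1024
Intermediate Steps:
d(k) = 3 + k² (d(k) = k² + 3 = 3 + k²)
(d(0) + 29)² = ((3 + 0²) + 29)² = ((3 + 0) + 29)² = (3 + 29)² = 32² = 1024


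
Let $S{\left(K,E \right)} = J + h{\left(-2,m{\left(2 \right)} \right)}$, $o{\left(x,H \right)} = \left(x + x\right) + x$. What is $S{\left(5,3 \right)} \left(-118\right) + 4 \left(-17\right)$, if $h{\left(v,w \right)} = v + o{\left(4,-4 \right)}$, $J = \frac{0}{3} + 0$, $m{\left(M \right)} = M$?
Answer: $-1248$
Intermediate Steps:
$o{\left(x,H \right)} = 3 x$ ($o{\left(x,H \right)} = 2 x + x = 3 x$)
$J = 0$ ($J = 0 \cdot \frac{1}{3} + 0 = 0 + 0 = 0$)
$h{\left(v,w \right)} = 12 + v$ ($h{\left(v,w \right)} = v + 3 \cdot 4 = v + 12 = 12 + v$)
$S{\left(K,E \right)} = 10$ ($S{\left(K,E \right)} = 0 + \left(12 - 2\right) = 0 + 10 = 10$)
$S{\left(5,3 \right)} \left(-118\right) + 4 \left(-17\right) = 10 \left(-118\right) + 4 \left(-17\right) = -1180 - 68 = -1248$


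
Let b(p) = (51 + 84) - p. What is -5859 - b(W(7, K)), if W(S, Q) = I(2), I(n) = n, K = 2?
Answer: -5992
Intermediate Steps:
W(S, Q) = 2
b(p) = 135 - p
-5859 - b(W(7, K)) = -5859 - (135 - 1*2) = -5859 - (135 - 2) = -5859 - 1*133 = -5859 - 133 = -5992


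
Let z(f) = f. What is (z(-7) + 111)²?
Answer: 10816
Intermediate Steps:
(z(-7) + 111)² = (-7 + 111)² = 104² = 10816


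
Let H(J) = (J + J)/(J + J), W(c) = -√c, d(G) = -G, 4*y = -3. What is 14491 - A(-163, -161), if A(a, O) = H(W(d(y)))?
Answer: 14490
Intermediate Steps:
y = -¾ (y = (¼)*(-3) = -¾ ≈ -0.75000)
H(J) = 1 (H(J) = (2*J)/((2*J)) = (2*J)*(1/(2*J)) = 1)
A(a, O) = 1
14491 - A(-163, -161) = 14491 - 1*1 = 14491 - 1 = 14490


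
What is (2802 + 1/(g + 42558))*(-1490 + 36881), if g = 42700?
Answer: 179886366501/1814 ≈ 9.9166e+7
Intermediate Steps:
(2802 + 1/(g + 42558))*(-1490 + 36881) = (2802 + 1/(42700 + 42558))*(-1490 + 36881) = (2802 + 1/85258)*35391 = (238892917/85258)*35391 = 179886366501/1814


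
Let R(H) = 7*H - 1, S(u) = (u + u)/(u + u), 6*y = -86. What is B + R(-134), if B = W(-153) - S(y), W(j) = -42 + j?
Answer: -1135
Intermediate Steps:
y = -43/3 (y = (1/6)*(-86) = -43/3 ≈ -14.333)
S(u) = 1 (S(u) = (2*u)/((2*u)) = (2*u)*(1/(2*u)) = 1)
R(H) = -1 + 7*H
B = -196 (B = (-42 - 153) - 1*1 = -195 - 1 = -196)
B + R(-134) = -196 + (-1 + 7*(-134)) = -196 + (-1 - 938) = -196 - 939 = -1135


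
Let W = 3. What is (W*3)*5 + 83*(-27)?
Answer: -2196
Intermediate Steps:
(W*3)*5 + 83*(-27) = (3*3)*5 + 83*(-27) = 9*5 - 2241 = 45 - 2241 = -2196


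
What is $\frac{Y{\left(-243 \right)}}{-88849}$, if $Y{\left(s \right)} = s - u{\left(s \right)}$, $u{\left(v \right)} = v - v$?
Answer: $\frac{243}{88849} \approx 0.002735$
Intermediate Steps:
$u{\left(v \right)} = 0$
$Y{\left(s \right)} = s$ ($Y{\left(s \right)} = s - 0 = s + 0 = s$)
$\frac{Y{\left(-243 \right)}}{-88849} = - \frac{243}{-88849} = \left(-243\right) \left(- \frac{1}{88849}\right) = \frac{243}{88849}$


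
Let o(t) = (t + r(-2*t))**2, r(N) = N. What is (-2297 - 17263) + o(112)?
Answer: -7016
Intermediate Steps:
o(t) = t**2 (o(t) = (t - 2*t)**2 = (-t)**2 = t**2)
(-2297 - 17263) + o(112) = (-2297 - 17263) + 112**2 = -19560 + 12544 = -7016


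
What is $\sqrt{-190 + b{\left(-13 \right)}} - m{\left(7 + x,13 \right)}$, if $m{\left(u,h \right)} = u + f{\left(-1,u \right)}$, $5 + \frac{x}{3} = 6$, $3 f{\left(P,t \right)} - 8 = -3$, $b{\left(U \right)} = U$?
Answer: $- \frac{35}{3} + i \sqrt{203} \approx -11.667 + 14.248 i$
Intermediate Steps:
$f{\left(P,t \right)} = \frac{5}{3}$ ($f{\left(P,t \right)} = \frac{8}{3} + \frac{1}{3} \left(-3\right) = \frac{8}{3} - 1 = \frac{5}{3}$)
$x = 3$ ($x = -15 + 3 \cdot 6 = -15 + 18 = 3$)
$m{\left(u,h \right)} = \frac{5}{3} + u$ ($m{\left(u,h \right)} = u + \frac{5}{3} = \frac{5}{3} + u$)
$\sqrt{-190 + b{\left(-13 \right)}} - m{\left(7 + x,13 \right)} = \sqrt{-190 - 13} - \left(\frac{5}{3} + \left(7 + 3\right)\right) = \sqrt{-203} - \left(\frac{5}{3} + 10\right) = i \sqrt{203} - \frac{35}{3} = - \frac{35}{3} + i \sqrt{203}$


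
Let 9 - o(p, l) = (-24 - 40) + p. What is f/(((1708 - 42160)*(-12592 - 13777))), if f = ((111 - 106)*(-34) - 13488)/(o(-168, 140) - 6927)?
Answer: 6829/3565907188284 ≈ 1.9151e-9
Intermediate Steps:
o(p, l) = 73 - p (o(p, l) = 9 - ((-24 - 40) + p) = 9 - (-64 + p) = 9 + (64 - p) = 73 - p)
f = 6829/3343 (f = ((111 - 106)*(-34) - 13488)/((73 - 1*(-168)) - 6927) = (5*(-34) - 13488)/((73 + 168) - 6927) = (-170 - 13488)/(241 - 6927) = -13658/(-6686) = -13658*(-1/6686) = 6829/3343 ≈ 2.0428)
f/(((1708 - 42160)*(-12592 - 13777))) = 6829/(3343*(((1708 - 42160)*(-12592 - 13777)))) = 6829/(3343*((-40452*(-26369)))) = (6829/3343)/1066678788 = (6829/3343)*(1/1066678788) = 6829/3565907188284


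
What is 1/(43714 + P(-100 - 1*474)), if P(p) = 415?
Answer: 1/44129 ≈ 2.2661e-5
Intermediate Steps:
1/(43714 + P(-100 - 1*474)) = 1/(43714 + 415) = 1/44129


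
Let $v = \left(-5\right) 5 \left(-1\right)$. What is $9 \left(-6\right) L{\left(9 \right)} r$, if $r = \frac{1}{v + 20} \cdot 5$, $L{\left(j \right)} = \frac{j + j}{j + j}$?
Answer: $-6$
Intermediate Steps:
$v = 25$ ($v = \left(-25\right) \left(-1\right) = 25$)
$L{\left(j \right)} = 1$ ($L{\left(j \right)} = \frac{2 j}{2 j} = 2 j \frac{1}{2 j} = 1$)
$r = \frac{1}{9}$ ($r = \frac{1}{25 + 20} \cdot 5 = \frac{1}{45} \cdot 5 = \frac{1}{9} \approx 0.11111$)
$9 \left(-6\right) L{\left(9 \right)} r = 9 \left(-6\right) 1 \cdot \frac{1}{9} = \left(-54\right) 1 \cdot \frac{1}{9} = \left(-54\right) \frac{1}{9} = -6$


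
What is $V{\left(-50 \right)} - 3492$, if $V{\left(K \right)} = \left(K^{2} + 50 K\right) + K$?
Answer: $-3542$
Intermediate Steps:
$V{\left(K \right)} = K^{2} + 51 K$
$V{\left(-50 \right)} - 3492 = - 50 \left(51 - 50\right) - 3492 = \left(-50\right) 1 - 3492 = -50 - 3492 = -3542$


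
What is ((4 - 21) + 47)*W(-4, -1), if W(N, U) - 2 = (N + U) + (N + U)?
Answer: -240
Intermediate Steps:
W(N, U) = 2 + 2*N + 2*U (W(N, U) = 2 + ((N + U) + (N + U)) = 2 + (2*N + 2*U) = 2 + 2*N + 2*U)
((4 - 21) + 47)*W(-4, -1) = ((4 - 21) + 47)*(2 + 2*(-4) + 2*(-1)) = (-17 + 47)*(2 - 8 - 2) = 30*(-8) = -240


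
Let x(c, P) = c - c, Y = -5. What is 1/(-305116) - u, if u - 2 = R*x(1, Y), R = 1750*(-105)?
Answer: -610233/305116 ≈ -2.0000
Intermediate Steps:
x(c, P) = 0
R = -183750
u = 2 (u = 2 - 183750*0 = 2 + 0 = 2)
1/(-305116) - u = 1/(-305116) - 1*2 = -1/305116 - 2 = -610233/305116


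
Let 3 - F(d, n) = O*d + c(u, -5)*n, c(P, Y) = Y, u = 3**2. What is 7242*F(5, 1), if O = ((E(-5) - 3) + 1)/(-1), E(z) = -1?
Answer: -50694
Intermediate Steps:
u = 9
O = 3 (O = ((-1 - 3) + 1)/(-1) = (-4 + 1)*(-1) = -3*(-1) = 3)
F(d, n) = 3 - 3*d + 5*n (F(d, n) = 3 - (3*d - 5*n) = 3 - (-5*n + 3*d) = 3 + (-3*d + 5*n) = 3 - 3*d + 5*n)
7242*F(5, 1) = 7242*(3 - 3*5 + 5*1) = 7242*(3 - 15 + 5) = 7242*(-7) = -50694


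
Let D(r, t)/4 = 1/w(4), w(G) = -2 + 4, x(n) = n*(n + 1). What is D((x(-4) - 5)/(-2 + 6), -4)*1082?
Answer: 2164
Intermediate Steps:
x(n) = n*(1 + n)
w(G) = 2
D(r, t) = 2 (D(r, t) = 4/2 = 4*(½) = 2)
D((x(-4) - 5)/(-2 + 6), -4)*1082 = 2*1082 = 2164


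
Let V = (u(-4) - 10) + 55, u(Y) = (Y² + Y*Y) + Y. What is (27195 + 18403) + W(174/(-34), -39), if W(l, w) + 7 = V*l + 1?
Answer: 768713/17 ≈ 45218.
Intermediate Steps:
u(Y) = Y + 2*Y² (u(Y) = (Y² + Y²) + Y = 2*Y² + Y = Y + 2*Y²)
V = 73 (V = (-4*(1 + 2*(-4)) - 10) + 55 = (-4*(1 - 8) - 10) + 55 = (-4*(-7) - 10) + 55 = (28 - 10) + 55 = 18 + 55 = 73)
W(l, w) = -6 + 73*l (W(l, w) = -7 + (73*l + 1) = -7 + (1 + 73*l) = -6 + 73*l)
(27195 + 18403) + W(174/(-34), -39) = (27195 + 18403) + (-6 + 73*(174/(-34))) = 45598 + (-6 + 73*(174*(-1/34))) = 45598 + (-6 + 73*(-87/17)) = 45598 + (-6 - 6351/17) = 45598 - 6453/17 = 768713/17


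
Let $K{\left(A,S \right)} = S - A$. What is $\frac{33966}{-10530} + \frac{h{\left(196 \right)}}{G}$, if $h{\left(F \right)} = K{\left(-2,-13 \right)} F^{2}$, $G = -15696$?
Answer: $\frac{1511032}{63765} \approx 23.697$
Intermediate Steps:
$h{\left(F \right)} = - 11 F^{2}$ ($h{\left(F \right)} = \left(-13 - -2\right) F^{2} = \left(-13 + 2\right) F^{2} = - 11 F^{2}$)
$\frac{33966}{-10530} + \frac{h{\left(196 \right)}}{G} = \frac{33966}{-10530} + \frac{\left(-11\right) 196^{2}}{-15696} = 33966 \left(- \frac{1}{10530}\right) + \left(-11\right) 38416 \left(- \frac{1}{15696}\right) = - \frac{629}{195} - - \frac{26411}{981} = - \frac{629}{195} + \frac{26411}{981} = \frac{1511032}{63765}$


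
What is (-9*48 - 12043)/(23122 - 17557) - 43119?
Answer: -47993942/1113 ≈ -43121.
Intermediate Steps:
(-9*48 - 12043)/(23122 - 17557) - 43119 = (-432 - 12043)/5565 - 43119 = -12475*1/5565 - 43119 = -2495/1113 - 43119 = -47993942/1113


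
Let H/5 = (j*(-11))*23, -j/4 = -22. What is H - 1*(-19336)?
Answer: -91984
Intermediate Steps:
j = 88 (j = -4*(-22) = 88)
H = -111320 (H = 5*((88*(-11))*23) = 5*(-968*23) = 5*(-22264) = -111320)
H - 1*(-19336) = -111320 - 1*(-19336) = -111320 + 19336 = -91984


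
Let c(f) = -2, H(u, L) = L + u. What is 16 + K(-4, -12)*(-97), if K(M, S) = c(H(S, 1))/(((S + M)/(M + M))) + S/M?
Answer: -178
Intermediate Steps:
K(M, S) = S/M - 4*M/(M + S) (K(M, S) = -2*(M + M)/(S + M) + S/M = -2*2*M/(M + S) + S/M = -4*M/(M + S) + S/M = S/M - 4*M/(M + S))
16 + K(-4, -12)*(-97) = 16 + (((-12)² - 4*(-4)² - 4*(-12))/((-4)*(-4 - 12)))*(-97) = 16 - ¼*(144 - 4*16 + 48)/(-16)*(-97) = 16 - ¼*(-1/16)*(144 - 64 + 48)*(-97) = 16 - ¼*(-1/16)*128*(-97) = 16 + 2*(-97) = 16 - 194 = -178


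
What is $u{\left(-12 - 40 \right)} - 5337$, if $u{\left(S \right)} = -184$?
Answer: $-5521$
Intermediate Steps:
$u{\left(-12 - 40 \right)} - 5337 = -184 - 5337 = -5521$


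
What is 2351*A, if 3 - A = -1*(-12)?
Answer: -21159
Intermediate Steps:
A = -9 (A = 3 - (-1)*(-12) = 3 - 1*12 = 3 - 12 = -9)
2351*A = 2351*(-9) = -21159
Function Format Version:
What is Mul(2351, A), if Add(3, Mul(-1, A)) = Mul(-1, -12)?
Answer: -21159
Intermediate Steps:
A = -9 (A = Add(3, Mul(-1, Mul(-1, -12))) = Add(3, Mul(-1, 12)) = Add(3, -12) = -9)
Mul(2351, A) = Mul(2351, -9) = -21159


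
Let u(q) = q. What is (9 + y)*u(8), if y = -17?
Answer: -64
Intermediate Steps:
(9 + y)*u(8) = (9 - 17)*8 = -8*8 = -64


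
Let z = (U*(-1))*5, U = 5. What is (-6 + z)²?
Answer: 961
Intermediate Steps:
z = -25 (z = (5*(-1))*5 = -5*5 = -25)
(-6 + z)² = (-6 - 25)² = (-31)² = 961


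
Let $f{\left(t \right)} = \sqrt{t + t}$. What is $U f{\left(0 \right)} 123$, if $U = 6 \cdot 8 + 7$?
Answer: $0$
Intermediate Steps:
$U = 55$ ($U = 48 + 7 = 55$)
$f{\left(t \right)} = \sqrt{2} \sqrt{t}$ ($f{\left(t \right)} = \sqrt{2 t} = \sqrt{2} \sqrt{t}$)
$U f{\left(0 \right)} 123 = 55 \sqrt{2} \sqrt{0} \cdot 123 = 55 \sqrt{2} \cdot 0 \cdot 123 = 55 \cdot 0 \cdot 123 = 0 \cdot 123 = 0$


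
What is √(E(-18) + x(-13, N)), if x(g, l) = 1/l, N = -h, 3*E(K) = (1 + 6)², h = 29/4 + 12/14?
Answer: √7517559/681 ≈ 4.0262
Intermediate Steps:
h = 227/28 (h = 29*(¼) + 12*(1/14) = 29/4 + 6/7 = 227/28 ≈ 8.1071)
E(K) = 49/3 (E(K) = (1 + 6)²/3 = (⅓)*7² = (⅓)*49 = 49/3)
N = -227/28 (N = -1*227/28 = -227/28 ≈ -8.1071)
√(E(-18) + x(-13, N)) = √(49/3 + 1/(-227/28)) = √(49/3 - 28/227) = √(11039/681) = √7517559/681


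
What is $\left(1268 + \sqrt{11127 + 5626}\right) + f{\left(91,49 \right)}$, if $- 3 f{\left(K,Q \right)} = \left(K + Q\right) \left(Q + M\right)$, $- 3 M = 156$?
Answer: $1408 + \sqrt{16753} \approx 1537.4$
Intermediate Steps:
$M = -52$ ($M = \left(- \frac{1}{3}\right) 156 = -52$)
$f{\left(K,Q \right)} = - \frac{\left(-52 + Q\right) \left(K + Q\right)}{3}$ ($f{\left(K,Q \right)} = - \frac{\left(K + Q\right) \left(Q - 52\right)}{3} = - \frac{\left(K + Q\right) \left(-52 + Q\right)}{3} = - \frac{\left(-52 + Q\right) \left(K + Q\right)}{3}$)
$\left(1268 + \sqrt{11127 + 5626}\right) + f{\left(91,49 \right)} = \left(1268 + \sqrt{11127 + 5626}\right) + \left(- \frac{49^{2}}{3} + \frac{52}{3} \cdot 91 + \frac{52}{3} \cdot 49 - \frac{91}{3} \cdot 49\right) = \left(1268 + \sqrt{16753}\right) + \left(\left(- \frac{1}{3}\right) 2401 + \frac{4732}{3} + \frac{2548}{3} - \frac{4459}{3}\right) = \left(1268 + \sqrt{16753}\right) + \left(- \frac{2401}{3} + \frac{4732}{3} + \frac{2548}{3} - \frac{4459}{3}\right) = \left(1268 + \sqrt{16753}\right) + 140 = 1408 + \sqrt{16753}$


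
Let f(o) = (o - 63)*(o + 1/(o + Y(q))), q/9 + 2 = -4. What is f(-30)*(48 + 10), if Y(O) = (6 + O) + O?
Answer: 3560939/22 ≈ 1.6186e+5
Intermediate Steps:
q = -54 (q = -18 + 9*(-4) = -18 - 36 = -54)
Y(O) = 6 + 2*O
f(o) = (-63 + o)*(o + 1/(-102 + o)) (f(o) = (o - 63)*(o + 1/(o + (6 + 2*(-54)))) = (-63 + o)*(o + 1/(o + (6 - 108))) = (-63 + o)*(o + 1/(o - 102)) = (-63 + o)*(o + 1/(-102 + o)))
f(-30)*(48 + 10) = ((-63 + (-30)³ - 165*(-30)² + 6427*(-30))/(-102 - 30))*(48 + 10) = ((-63 - 27000 - 165*900 - 192810)/(-132))*58 = -(-63 - 27000 - 148500 - 192810)/132*58 = -1/132*(-368373)*58 = (122791/44)*58 = 3560939/22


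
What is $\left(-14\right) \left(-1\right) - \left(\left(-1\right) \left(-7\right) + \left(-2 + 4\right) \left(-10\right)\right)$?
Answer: $27$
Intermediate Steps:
$\left(-14\right) \left(-1\right) - \left(\left(-1\right) \left(-7\right) + \left(-2 + 4\right) \left(-10\right)\right) = 14 - \left(7 + 2 \left(-10\right)\right) = 14 - \left(7 - 20\right) = 14 - -13 = 14 + 13 = 27$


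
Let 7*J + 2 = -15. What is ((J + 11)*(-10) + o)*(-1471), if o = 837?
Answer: -7735989/7 ≈ -1.1051e+6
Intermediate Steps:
J = -17/7 (J = -2/7 + (1/7)*(-15) = -2/7 - 15/7 = -17/7 ≈ -2.4286)
((J + 11)*(-10) + o)*(-1471) = ((-17/7 + 11)*(-10) + 837)*(-1471) = ((60/7)*(-10) + 837)*(-1471) = (-600/7 + 837)*(-1471) = (5259/7)*(-1471) = -7735989/7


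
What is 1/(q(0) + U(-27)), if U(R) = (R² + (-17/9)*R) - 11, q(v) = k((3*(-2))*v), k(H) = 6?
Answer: 1/775 ≈ 0.0012903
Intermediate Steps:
q(v) = 6
U(R) = -11 + R² - 17*R/9 (U(R) = (R² + (-17*⅑)*R) - 11 = (R² - 17*R/9) - 11 = -11 + R² - 17*R/9)
1/(q(0) + U(-27)) = 1/(6 + (-11 + (-27)² - 17/9*(-27))) = 1/(6 + (-11 + 729 + 51)) = 1/(6 + 769) = 1/775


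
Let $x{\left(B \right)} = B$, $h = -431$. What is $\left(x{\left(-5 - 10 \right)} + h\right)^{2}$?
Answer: $198916$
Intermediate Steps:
$\left(x{\left(-5 - 10 \right)} + h\right)^{2} = \left(\left(-5 - 10\right) - 431\right)^{2} = \left(-15 - 431\right)^{2} = \left(-446\right)^{2} = 198916$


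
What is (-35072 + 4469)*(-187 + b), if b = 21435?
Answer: -650252544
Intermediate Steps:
(-35072 + 4469)*(-187 + b) = (-35072 + 4469)*(-187 + 21435) = -30603*21248 = -650252544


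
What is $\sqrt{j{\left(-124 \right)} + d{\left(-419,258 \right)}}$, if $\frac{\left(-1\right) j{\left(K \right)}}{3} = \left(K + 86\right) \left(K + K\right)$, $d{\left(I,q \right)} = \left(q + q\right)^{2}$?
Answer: $4 \sqrt{14874} \approx 487.84$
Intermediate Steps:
$d{\left(I,q \right)} = 4 q^{2}$ ($d{\left(I,q \right)} = \left(2 q\right)^{2} = 4 q^{2}$)
$j{\left(K \right)} = - 6 K \left(86 + K\right)$ ($j{\left(K \right)} = - 3 \left(K + 86\right) \left(K + K\right) = - 3 \left(86 + K\right) 2 K = - 3 \cdot 2 K \left(86 + K\right) = - 6 K \left(86 + K\right)$)
$\sqrt{j{\left(-124 \right)} + d{\left(-419,258 \right)}} = \sqrt{\left(-6\right) \left(-124\right) \left(86 - 124\right) + 4 \cdot 258^{2}} = \sqrt{\left(-6\right) \left(-124\right) \left(-38\right) + 4 \cdot 66564} = \sqrt{-28272 + 266256} = \sqrt{237984} = 4 \sqrt{14874}$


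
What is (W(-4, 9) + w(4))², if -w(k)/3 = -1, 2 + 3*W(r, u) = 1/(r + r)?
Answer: 3025/576 ≈ 5.2517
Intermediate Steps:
W(r, u) = -⅔ + 1/(6*r) (W(r, u) = -⅔ + 1/(3*(r + r)) = -⅔ + 1/(3*((2*r))) = -⅔ + (1/(2*r))/3 = -⅔ + 1/(6*r))
w(k) = 3 (w(k) = -3*(-1) = 3)
(W(-4, 9) + w(4))² = ((⅙)*(1 - 4*(-4))/(-4) + 3)² = ((⅙)*(-¼)*(1 + 16) + 3)² = ((⅙)*(-¼)*17 + 3)² = (-17/24 + 3)² = (55/24)² = 3025/576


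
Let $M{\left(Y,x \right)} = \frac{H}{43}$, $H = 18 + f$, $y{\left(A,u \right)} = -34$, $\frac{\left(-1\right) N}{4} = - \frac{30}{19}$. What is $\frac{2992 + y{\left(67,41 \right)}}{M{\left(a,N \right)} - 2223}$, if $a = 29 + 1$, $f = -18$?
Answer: $- \frac{986}{741} \approx -1.3306$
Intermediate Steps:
$N = \frac{120}{19}$ ($N = - 4 \left(- \frac{30}{19}\right) = - 4 \left(\left(-30\right) \frac{1}{19}\right) = \left(-4\right) \left(- \frac{30}{19}\right) = \frac{120}{19} \approx 6.3158$)
$a = 30$
$H = 0$ ($H = 18 - 18 = 0$)
$M{\left(Y,x \right)} = 0$ ($M{\left(Y,x \right)} = \frac{0}{43} = 0 \cdot \frac{1}{43} = 0$)
$\frac{2992 + y{\left(67,41 \right)}}{M{\left(a,N \right)} - 2223} = \frac{2992 - 34}{0 - 2223} = \frac{2958}{-2223} = 2958 \left(- \frac{1}{2223}\right) = - \frac{986}{741}$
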